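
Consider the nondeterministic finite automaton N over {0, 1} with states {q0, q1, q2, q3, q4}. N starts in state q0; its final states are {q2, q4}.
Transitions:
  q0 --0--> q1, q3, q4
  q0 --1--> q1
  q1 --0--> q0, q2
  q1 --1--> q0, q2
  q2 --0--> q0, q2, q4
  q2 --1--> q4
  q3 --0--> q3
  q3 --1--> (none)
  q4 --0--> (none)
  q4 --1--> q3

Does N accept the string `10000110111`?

accepted

Start: {q0}
read 1: {q1}
read 0: {q0, q2}
read 0: {q0, q1, q2, q3, q4}
read 0: {q0, q1, q2, q3, q4}
read 0: {q0, q1, q2, q3, q4}
read 1: {q0, q1, q2, q3, q4}
read 1: {q0, q1, q2, q3, q4}
read 0: {q0, q1, q2, q3, q4}
read 1: {q0, q1, q2, q3, q4}
read 1: {q0, q1, q2, q3, q4}
read 1: {q0, q1, q2, q3, q4}
Reachable ∩ accepting = {q2, q4} — nonempty.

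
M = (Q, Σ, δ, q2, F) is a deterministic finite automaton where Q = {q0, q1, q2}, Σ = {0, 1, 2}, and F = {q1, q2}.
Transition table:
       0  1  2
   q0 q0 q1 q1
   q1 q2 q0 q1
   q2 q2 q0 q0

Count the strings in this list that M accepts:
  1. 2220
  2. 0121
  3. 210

2

2220: accepted
0121: rejected
210: accepted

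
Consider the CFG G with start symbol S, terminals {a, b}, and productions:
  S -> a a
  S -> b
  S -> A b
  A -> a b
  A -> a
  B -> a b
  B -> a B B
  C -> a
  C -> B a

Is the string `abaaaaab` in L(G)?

no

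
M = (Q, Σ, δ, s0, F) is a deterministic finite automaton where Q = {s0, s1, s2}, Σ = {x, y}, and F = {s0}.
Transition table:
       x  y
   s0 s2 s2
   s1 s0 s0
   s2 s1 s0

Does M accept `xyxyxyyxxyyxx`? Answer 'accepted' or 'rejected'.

rejected

s0 --x--> s2
s2 --y--> s0
s0 --x--> s2
s2 --y--> s0
s0 --x--> s2
s2 --y--> s0
s0 --y--> s2
s2 --x--> s1
s1 --x--> s0
s0 --y--> s2
s2 --y--> s0
s0 --x--> s2
s2 --x--> s1
End in state s1, which is not an accepting state.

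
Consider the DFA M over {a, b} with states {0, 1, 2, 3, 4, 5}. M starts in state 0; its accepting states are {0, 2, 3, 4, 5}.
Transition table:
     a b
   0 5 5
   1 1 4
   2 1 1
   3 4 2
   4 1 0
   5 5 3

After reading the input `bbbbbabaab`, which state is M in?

0 --b--> 5
5 --b--> 3
3 --b--> 2
2 --b--> 1
1 --b--> 4
4 --a--> 1
1 --b--> 4
4 --a--> 1
1 --a--> 1
1 --b--> 4

4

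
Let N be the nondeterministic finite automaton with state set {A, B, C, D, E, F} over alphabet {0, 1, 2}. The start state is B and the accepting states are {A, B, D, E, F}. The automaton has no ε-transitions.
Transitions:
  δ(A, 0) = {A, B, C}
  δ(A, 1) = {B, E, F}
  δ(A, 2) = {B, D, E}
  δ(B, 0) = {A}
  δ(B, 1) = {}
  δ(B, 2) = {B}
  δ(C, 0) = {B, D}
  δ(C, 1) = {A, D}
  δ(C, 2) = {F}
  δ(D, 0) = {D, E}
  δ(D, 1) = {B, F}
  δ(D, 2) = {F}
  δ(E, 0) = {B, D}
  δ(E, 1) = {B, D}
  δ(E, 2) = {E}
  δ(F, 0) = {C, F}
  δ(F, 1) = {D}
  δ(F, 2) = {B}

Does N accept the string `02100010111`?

accepted

Start: {B}
read 0: {A}
read 2: {B, D, E}
read 1: {B, D, F}
read 0: {A, C, D, E, F}
read 0: {A, B, C, D, E, F}
read 0: {A, B, C, D, E, F}
read 1: {A, B, D, E, F}
read 0: {A, B, C, D, E, F}
read 1: {A, B, D, E, F}
read 1: {B, D, E, F}
read 1: {B, D, F}
Reachable ∩ accepting = {B, D, F} — nonempty.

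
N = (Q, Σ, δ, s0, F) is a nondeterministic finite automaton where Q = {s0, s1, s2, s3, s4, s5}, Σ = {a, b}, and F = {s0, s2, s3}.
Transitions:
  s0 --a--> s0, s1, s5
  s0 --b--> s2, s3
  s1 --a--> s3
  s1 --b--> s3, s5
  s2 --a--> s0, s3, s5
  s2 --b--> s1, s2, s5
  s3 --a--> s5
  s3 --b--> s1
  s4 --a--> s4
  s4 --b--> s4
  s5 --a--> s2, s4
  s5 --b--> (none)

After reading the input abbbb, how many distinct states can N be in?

Start: {s0}
read a: {s0, s1, s5}
read b: {s2, s3, s5}
read b: {s1, s2, s5}
read b: {s1, s2, s3, s5}
read b: {s1, s2, s3, s5}
Final reachable set {s1, s2, s3, s5} has 4 states.

4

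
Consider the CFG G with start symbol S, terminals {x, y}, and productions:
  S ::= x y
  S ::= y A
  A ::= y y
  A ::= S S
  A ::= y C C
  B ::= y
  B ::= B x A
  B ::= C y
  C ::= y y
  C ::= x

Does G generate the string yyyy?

no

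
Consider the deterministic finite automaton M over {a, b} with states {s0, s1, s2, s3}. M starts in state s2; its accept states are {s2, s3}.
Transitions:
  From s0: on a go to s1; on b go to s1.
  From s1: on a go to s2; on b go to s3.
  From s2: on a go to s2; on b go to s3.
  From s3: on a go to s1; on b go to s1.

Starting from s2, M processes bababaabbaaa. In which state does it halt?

s2 --b--> s3
s3 --a--> s1
s1 --b--> s3
s3 --a--> s1
s1 --b--> s3
s3 --a--> s1
s1 --a--> s2
s2 --b--> s3
s3 --b--> s1
s1 --a--> s2
s2 --a--> s2
s2 --a--> s2

s2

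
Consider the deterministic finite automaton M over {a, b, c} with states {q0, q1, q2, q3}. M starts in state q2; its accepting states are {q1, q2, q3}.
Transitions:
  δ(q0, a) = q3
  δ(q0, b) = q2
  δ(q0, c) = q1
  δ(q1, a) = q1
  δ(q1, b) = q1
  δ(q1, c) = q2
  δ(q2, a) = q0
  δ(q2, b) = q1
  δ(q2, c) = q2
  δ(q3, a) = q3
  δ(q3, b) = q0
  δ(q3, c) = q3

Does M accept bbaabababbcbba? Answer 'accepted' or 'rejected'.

q2 --b--> q1
q1 --b--> q1
q1 --a--> q1
q1 --a--> q1
q1 --b--> q1
q1 --a--> q1
q1 --b--> q1
q1 --a--> q1
q1 --b--> q1
q1 --b--> q1
q1 --c--> q2
q2 --b--> q1
q1 --b--> q1
q1 --a--> q1
End in state q1, which is an accepting state.

accepted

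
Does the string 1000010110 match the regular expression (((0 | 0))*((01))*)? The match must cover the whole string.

no

No split of 1000010110 into u·v has ((0|0))* matching u and ((01))* matching v.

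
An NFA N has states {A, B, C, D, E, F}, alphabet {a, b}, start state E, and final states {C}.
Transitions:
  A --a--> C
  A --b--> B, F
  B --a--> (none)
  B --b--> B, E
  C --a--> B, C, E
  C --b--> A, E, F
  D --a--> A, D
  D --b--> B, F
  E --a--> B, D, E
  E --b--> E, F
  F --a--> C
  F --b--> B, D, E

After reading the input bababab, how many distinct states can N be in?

Start: {E}
read b: {E, F}
read a: {B, C, D, E}
read b: {A, B, E, F}
read a: {B, C, D, E}
read b: {A, B, E, F}
read a: {B, C, D, E}
read b: {A, B, E, F}
Final reachable set {A, B, E, F} has 4 states.

4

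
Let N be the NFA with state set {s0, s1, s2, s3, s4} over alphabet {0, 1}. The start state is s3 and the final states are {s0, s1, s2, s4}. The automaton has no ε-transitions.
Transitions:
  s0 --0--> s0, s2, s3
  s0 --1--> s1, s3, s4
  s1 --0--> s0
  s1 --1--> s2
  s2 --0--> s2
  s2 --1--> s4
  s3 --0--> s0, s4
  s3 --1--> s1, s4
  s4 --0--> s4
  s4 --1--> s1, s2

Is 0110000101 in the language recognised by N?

accepted

Start: {s3}
read 0: {s0, s4}
read 1: {s1, s2, s3, s4}
read 1: {s1, s2, s4}
read 0: {s0, s2, s4}
read 0: {s0, s2, s3, s4}
read 0: {s0, s2, s3, s4}
read 0: {s0, s2, s3, s4}
read 1: {s1, s2, s3, s4}
read 0: {s0, s2, s4}
read 1: {s1, s2, s3, s4}
Reachable ∩ accepting = {s1, s2, s4} — nonempty.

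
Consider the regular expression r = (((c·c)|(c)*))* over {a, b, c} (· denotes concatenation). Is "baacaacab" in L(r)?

baacaacab cannot be split into zero or more pieces each matching ((c·c)|(c)*).

no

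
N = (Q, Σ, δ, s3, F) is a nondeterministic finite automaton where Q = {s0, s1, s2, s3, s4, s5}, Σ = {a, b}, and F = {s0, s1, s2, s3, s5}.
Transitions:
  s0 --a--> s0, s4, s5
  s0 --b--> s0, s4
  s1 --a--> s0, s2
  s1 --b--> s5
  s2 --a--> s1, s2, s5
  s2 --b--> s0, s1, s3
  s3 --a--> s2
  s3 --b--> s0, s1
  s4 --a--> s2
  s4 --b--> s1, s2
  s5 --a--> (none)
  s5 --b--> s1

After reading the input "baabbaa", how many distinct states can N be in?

Start: {s3}
read b: {s0, s1}
read a: {s0, s2, s4, s5}
read a: {s0, s1, s2, s4, s5}
read b: {s0, s1, s2, s3, s4, s5}
read b: {s0, s1, s2, s3, s4, s5}
read a: {s0, s1, s2, s4, s5}
read a: {s0, s1, s2, s4, s5}
Final reachable set {s0, s1, s2, s4, s5} has 5 states.

5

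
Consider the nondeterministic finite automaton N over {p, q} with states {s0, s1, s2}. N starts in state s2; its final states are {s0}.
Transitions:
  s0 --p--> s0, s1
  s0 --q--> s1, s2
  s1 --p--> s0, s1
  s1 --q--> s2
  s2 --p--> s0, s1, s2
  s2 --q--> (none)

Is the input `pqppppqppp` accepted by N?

Start: {s2}
read p: {s0, s1, s2}
read q: {s1, s2}
read p: {s0, s1, s2}
read p: {s0, s1, s2}
read p: {s0, s1, s2}
read p: {s0, s1, s2}
read q: {s1, s2}
read p: {s0, s1, s2}
read p: {s0, s1, s2}
read p: {s0, s1, s2}
Reachable ∩ accepting = {s0} — nonempty.

accepted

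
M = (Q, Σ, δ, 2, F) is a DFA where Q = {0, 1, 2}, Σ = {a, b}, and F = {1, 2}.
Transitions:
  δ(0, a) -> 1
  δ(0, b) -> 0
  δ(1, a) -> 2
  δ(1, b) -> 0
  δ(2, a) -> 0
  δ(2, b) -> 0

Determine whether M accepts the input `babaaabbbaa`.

2 --b--> 0
0 --a--> 1
1 --b--> 0
0 --a--> 1
1 --a--> 2
2 --a--> 0
0 --b--> 0
0 --b--> 0
0 --b--> 0
0 --a--> 1
1 --a--> 2
End in state 2, which is an accepting state.

accepted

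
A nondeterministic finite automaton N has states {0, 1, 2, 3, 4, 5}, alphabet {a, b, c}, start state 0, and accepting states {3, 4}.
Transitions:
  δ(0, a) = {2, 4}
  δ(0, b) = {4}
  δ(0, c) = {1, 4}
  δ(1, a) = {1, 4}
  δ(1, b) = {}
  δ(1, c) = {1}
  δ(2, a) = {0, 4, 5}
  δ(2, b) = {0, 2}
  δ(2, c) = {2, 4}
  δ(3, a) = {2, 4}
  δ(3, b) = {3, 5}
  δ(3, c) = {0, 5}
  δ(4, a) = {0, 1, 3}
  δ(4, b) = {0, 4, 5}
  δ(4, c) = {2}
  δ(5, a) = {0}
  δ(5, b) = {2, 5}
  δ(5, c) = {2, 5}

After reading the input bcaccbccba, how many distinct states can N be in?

Start: {0}
read b: {4}
read c: {2}
read a: {0, 4, 5}
read c: {1, 2, 4, 5}
read c: {1, 2, 4, 5}
read b: {0, 2, 4, 5}
read c: {1, 2, 4, 5}
read c: {1, 2, 4, 5}
read b: {0, 2, 4, 5}
read a: {0, 1, 2, 3, 4, 5}
Final reachable set {0, 1, 2, 3, 4, 5} has 6 states.

6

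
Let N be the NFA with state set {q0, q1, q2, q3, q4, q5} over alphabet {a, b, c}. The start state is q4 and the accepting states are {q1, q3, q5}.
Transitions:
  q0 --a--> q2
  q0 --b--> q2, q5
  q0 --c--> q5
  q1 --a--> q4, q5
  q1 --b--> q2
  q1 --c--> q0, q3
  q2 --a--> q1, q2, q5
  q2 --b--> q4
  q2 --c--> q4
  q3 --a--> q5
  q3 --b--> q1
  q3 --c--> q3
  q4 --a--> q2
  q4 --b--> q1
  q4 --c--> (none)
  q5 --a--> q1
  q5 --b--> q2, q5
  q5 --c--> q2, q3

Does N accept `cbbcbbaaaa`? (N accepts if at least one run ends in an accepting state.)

rejected

Start: {q4}
read c: {}
The reachable set is empty and stays empty for the remaining 9 symbols.
Reachable ∩ accepting = {} — empty.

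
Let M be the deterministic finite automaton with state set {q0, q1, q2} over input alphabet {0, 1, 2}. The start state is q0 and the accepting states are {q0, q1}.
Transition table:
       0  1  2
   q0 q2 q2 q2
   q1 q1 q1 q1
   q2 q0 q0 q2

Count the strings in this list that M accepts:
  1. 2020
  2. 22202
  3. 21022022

2020: accepted
22202: rejected
21022022: rejected

1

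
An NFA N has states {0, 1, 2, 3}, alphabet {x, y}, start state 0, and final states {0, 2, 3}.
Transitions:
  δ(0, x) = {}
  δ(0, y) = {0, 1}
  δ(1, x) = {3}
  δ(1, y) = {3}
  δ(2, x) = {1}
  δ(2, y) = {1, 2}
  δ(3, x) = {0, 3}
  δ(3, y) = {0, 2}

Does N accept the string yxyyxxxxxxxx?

accepted

Start: {0}
read y: {0, 1}
read x: {3}
read y: {0, 2}
read y: {0, 1, 2}
read x: {1, 3}
read x: {0, 3}
read x: {0, 3}
read x: {0, 3}
read x: {0, 3}
read x: {0, 3}
read x: {0, 3}
read x: {0, 3}
Reachable ∩ accepting = {0, 3} — nonempty.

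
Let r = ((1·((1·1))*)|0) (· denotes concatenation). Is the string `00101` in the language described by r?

Neither (1·((1·1))*) nor 0 matches 00101.

no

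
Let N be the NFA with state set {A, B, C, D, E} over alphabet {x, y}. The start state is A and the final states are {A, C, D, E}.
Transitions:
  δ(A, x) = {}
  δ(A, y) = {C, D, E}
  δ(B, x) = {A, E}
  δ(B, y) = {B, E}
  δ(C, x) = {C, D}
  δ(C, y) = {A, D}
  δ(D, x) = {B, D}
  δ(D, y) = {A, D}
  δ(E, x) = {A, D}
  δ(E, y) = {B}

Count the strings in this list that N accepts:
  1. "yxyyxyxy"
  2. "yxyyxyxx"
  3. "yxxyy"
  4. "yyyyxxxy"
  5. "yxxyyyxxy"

"yxyyxyxy": accepted
"yxyyxyxx": accepted
"yxxyy": accepted
"yyyyxxxy": accepted
"yxxyyyxxy": accepted

5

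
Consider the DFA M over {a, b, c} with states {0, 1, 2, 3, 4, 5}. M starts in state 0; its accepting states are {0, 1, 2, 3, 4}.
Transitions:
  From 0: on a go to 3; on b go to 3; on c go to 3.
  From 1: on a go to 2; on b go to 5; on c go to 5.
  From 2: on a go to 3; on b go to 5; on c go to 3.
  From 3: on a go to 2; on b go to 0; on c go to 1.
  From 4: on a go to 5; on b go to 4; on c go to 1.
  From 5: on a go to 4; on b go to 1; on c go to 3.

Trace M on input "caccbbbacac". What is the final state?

3

0 --c--> 3
3 --a--> 2
2 --c--> 3
3 --c--> 1
1 --b--> 5
5 --b--> 1
1 --b--> 5
5 --a--> 4
4 --c--> 1
1 --a--> 2
2 --c--> 3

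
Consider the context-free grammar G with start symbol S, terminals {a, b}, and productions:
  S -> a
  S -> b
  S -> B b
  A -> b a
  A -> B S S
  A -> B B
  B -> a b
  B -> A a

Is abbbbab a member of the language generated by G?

no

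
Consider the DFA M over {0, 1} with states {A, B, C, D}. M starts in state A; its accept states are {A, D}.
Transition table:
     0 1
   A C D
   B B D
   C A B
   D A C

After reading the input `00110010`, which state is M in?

A --0--> C
C --0--> A
A --1--> D
D --1--> C
C --0--> A
A --0--> C
C --1--> B
B --0--> B

B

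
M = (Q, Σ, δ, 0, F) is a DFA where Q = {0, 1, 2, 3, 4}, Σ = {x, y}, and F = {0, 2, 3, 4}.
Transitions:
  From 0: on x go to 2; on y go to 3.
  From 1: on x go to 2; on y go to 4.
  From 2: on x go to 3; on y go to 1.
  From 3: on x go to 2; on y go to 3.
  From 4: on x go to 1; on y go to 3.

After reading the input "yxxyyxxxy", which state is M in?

1

0 --y--> 3
3 --x--> 2
2 --x--> 3
3 --y--> 3
3 --y--> 3
3 --x--> 2
2 --x--> 3
3 --x--> 2
2 --y--> 1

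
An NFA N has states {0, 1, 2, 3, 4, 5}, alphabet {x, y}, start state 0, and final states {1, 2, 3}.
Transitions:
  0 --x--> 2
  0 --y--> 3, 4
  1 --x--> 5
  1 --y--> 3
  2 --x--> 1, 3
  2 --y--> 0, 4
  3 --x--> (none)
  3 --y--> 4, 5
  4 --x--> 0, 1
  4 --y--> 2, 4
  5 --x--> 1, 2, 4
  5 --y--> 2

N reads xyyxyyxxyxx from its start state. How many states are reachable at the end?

5

Start: {0}
read x: {2}
read y: {0, 4}
read y: {2, 3, 4}
read x: {0, 1, 3}
read y: {3, 4, 5}
read y: {2, 4, 5}
read x: {0, 1, 2, 3, 4}
read x: {0, 1, 2, 3, 5}
read y: {0, 2, 3, 4, 5}
read x: {0, 1, 2, 3, 4}
read x: {0, 1, 2, 3, 5}
Final reachable set {0, 1, 2, 3, 5} has 5 states.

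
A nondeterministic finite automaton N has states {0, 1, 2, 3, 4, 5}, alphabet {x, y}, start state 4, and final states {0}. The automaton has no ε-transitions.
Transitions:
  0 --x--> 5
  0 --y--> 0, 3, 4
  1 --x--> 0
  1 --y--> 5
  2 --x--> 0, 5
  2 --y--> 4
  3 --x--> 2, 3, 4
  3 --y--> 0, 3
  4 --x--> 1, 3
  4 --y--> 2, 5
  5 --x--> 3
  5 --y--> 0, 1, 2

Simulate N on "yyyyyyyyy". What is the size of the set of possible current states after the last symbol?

Start: {4}
read y: {2, 5}
read y: {0, 1, 2, 4}
read y: {0, 2, 3, 4, 5}
read y: {0, 1, 2, 3, 4, 5}
read y: {0, 1, 2, 3, 4, 5}
read y: {0, 1, 2, 3, 4, 5}
read y: {0, 1, 2, 3, 4, 5}
read y: {0, 1, 2, 3, 4, 5}
read y: {0, 1, 2, 3, 4, 5}
Final reachable set {0, 1, 2, 3, 4, 5} has 6 states.

6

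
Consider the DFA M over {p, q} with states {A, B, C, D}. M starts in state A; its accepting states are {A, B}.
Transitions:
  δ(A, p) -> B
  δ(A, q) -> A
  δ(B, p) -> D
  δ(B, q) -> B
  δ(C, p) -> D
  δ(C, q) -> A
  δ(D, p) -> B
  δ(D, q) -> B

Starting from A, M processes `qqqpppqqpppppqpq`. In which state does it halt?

A --q--> A
A --q--> A
A --q--> A
A --p--> B
B --p--> D
D --p--> B
B --q--> B
B --q--> B
B --p--> D
D --p--> B
B --p--> D
D --p--> B
B --p--> D
D --q--> B
B --p--> D
D --q--> B

B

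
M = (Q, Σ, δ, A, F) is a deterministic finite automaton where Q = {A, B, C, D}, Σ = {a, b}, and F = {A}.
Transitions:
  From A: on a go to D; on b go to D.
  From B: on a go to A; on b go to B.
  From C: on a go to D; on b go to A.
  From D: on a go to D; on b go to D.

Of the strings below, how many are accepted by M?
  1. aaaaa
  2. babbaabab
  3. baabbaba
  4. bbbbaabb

aaaaa: rejected
babbaabab: rejected
baabbaba: rejected
bbbbaabb: rejected

0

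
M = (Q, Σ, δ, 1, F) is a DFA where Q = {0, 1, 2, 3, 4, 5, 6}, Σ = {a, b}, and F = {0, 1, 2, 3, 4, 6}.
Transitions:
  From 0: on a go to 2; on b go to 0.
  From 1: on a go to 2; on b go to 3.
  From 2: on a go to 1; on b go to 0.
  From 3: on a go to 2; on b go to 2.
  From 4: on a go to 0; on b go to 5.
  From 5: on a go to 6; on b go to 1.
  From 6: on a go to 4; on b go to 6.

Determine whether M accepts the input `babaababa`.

1 --b--> 3
3 --a--> 2
2 --b--> 0
0 --a--> 2
2 --a--> 1
1 --b--> 3
3 --a--> 2
2 --b--> 0
0 --a--> 2
End in state 2, which is an accepting state.

accepted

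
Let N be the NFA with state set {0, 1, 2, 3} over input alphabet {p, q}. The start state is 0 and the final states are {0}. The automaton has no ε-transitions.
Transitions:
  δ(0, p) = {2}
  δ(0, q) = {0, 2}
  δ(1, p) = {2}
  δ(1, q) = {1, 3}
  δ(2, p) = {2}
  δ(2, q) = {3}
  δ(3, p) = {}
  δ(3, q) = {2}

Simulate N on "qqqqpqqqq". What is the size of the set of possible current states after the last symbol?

1

Start: {0}
read q: {0, 2}
read q: {0, 2, 3}
read q: {0, 2, 3}
read q: {0, 2, 3}
read p: {2}
read q: {3}
read q: {2}
read q: {3}
read q: {2}
Final reachable set {2} has 1 state.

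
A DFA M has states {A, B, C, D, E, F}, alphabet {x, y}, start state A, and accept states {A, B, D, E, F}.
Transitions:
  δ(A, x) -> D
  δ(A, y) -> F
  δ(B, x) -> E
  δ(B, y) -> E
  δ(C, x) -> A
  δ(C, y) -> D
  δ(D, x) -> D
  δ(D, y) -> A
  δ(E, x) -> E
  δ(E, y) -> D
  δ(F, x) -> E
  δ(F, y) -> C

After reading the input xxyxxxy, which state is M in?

A --x--> D
D --x--> D
D --y--> A
A --x--> D
D --x--> D
D --x--> D
D --y--> A

A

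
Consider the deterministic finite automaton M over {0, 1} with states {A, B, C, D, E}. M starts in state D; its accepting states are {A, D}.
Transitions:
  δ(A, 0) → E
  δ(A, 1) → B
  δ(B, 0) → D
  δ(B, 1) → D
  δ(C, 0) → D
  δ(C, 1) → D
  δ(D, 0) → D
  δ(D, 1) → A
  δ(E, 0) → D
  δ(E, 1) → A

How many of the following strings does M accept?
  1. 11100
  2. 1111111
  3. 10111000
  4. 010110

4

11100: accepted
1111111: accepted
10111000: accepted
010110: accepted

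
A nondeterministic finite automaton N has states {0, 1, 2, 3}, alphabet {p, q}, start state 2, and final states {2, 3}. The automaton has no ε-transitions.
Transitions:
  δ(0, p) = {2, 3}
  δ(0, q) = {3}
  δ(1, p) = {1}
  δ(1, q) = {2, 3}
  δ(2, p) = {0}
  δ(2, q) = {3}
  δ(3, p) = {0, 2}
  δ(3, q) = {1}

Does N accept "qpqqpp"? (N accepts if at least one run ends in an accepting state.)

rejected

Start: {2}
read q: {3}
read p: {0, 2}
read q: {3}
read q: {1}
read p: {1}
read p: {1}
Reachable ∩ accepting = {} — empty.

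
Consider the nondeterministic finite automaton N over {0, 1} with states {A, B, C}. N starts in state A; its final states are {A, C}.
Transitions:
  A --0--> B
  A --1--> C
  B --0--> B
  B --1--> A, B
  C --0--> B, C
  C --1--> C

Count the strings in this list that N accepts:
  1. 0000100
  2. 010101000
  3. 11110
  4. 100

2

0000100: rejected
010101000: rejected
11110: accepted
100: accepted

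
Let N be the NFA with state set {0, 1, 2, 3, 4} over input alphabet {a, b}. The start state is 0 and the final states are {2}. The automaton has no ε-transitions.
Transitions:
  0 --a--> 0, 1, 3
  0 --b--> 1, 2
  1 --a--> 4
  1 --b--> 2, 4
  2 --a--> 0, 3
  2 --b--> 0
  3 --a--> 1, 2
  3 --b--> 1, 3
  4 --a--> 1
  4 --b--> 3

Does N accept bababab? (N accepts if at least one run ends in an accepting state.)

Start: {0}
read b: {1, 2}
read a: {0, 3, 4}
read b: {1, 2, 3}
read a: {0, 1, 2, 3, 4}
read b: {0, 1, 2, 3, 4}
read a: {0, 1, 2, 3, 4}
read b: {0, 1, 2, 3, 4}
Reachable ∩ accepting = {2} — nonempty.

accepted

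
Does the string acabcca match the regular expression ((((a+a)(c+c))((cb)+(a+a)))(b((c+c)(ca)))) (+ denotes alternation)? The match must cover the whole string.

Split as aca·bcca: (((a+a)(c+c))((cb)+(a+a))) matches aca and (b((c+c)(ca))) matches bcca.

yes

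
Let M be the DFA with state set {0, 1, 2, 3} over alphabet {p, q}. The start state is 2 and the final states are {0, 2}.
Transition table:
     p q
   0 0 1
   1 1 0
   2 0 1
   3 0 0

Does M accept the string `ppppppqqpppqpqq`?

rejected

2 --p--> 0
0 --p--> 0
0 --p--> 0
0 --p--> 0
0 --p--> 0
0 --p--> 0
0 --q--> 1
1 --q--> 0
0 --p--> 0
0 --p--> 0
0 --p--> 0
0 --q--> 1
1 --p--> 1
1 --q--> 0
0 --q--> 1
End in state 1, which is not an accepting state.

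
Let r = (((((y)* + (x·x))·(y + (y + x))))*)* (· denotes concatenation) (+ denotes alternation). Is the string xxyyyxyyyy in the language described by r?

yes

Split into 10 pieces x · x · y · y · y · x · y · y · y · y; each matches ((((y)*+(x·x))·(y+(y+x))))*.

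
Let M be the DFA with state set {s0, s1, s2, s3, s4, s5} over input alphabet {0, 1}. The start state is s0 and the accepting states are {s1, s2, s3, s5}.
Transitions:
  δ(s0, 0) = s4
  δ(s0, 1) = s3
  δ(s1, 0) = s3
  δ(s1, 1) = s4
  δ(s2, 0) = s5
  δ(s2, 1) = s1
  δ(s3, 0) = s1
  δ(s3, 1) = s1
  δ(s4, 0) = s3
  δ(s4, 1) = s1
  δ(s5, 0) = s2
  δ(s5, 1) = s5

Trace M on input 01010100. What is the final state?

s1

s0 --0--> s4
s4 --1--> s1
s1 --0--> s3
s3 --1--> s1
s1 --0--> s3
s3 --1--> s1
s1 --0--> s3
s3 --0--> s1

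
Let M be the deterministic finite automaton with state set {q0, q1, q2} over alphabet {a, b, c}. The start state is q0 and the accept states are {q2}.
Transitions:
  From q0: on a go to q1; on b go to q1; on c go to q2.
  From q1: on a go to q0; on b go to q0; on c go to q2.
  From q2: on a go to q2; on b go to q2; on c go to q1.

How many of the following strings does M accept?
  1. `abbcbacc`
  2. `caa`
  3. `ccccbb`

`abbcbacc`: accepted
`caa`: accepted
`ccccbb`: rejected

2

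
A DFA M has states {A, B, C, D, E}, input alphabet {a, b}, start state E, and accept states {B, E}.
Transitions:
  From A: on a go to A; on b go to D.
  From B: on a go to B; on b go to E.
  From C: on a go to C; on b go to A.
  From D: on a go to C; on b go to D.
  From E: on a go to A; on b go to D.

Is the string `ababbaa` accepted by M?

E --a--> A
A --b--> D
D --a--> C
C --b--> A
A --b--> D
D --a--> C
C --a--> C
End in state C, which is not an accepting state.

rejected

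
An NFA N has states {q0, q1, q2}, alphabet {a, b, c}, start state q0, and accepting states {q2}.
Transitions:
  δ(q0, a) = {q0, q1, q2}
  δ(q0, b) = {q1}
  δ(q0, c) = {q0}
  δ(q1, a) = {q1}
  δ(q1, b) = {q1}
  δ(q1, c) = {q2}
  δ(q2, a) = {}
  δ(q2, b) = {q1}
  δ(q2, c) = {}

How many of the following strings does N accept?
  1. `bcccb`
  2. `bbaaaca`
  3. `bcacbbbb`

0

`bcccb`: rejected
`bbaaaca`: rejected
`bcacbbbb`: rejected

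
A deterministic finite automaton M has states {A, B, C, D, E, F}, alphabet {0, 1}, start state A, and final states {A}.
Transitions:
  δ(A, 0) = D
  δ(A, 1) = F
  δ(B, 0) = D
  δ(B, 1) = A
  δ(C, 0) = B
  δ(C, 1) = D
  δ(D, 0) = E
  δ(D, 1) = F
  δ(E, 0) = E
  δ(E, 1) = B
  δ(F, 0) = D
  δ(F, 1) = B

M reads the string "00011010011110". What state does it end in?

A --0--> D
D --0--> E
E --0--> E
E --1--> B
B --1--> A
A --0--> D
D --1--> F
F --0--> D
D --0--> E
E --1--> B
B --1--> A
A --1--> F
F --1--> B
B --0--> D

D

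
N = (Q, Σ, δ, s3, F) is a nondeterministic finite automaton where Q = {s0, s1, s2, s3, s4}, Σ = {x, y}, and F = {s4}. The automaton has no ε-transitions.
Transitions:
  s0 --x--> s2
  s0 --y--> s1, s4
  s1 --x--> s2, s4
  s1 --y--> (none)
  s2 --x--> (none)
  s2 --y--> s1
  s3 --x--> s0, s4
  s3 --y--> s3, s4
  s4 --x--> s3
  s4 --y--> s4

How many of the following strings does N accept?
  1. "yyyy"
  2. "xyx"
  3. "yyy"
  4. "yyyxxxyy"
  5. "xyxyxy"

"yyyy": accepted
"xyx": accepted
"yyy": accepted
"yyyxxxyy": accepted
"xyxyxy": accepted

5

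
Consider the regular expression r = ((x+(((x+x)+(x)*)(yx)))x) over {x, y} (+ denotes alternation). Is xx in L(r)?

Split as x·x: (x+(((x+x)+(x)*)(yx))) matches x and x matches x.

yes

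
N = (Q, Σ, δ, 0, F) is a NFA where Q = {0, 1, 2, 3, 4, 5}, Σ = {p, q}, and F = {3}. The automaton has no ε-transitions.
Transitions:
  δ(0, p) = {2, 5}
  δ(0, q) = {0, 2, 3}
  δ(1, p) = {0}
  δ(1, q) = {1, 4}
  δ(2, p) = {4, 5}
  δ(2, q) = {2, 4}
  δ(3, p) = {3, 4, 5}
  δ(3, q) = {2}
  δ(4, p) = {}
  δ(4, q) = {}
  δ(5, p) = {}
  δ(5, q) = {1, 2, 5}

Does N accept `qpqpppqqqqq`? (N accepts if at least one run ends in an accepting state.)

rejected

Start: {0}
read q: {0, 2, 3}
read p: {2, 3, 4, 5}
read q: {1, 2, 4, 5}
read p: {0, 4, 5}
read p: {2, 5}
read p: {4, 5}
read q: {1, 2, 5}
read q: {1, 2, 4, 5}
read q: {1, 2, 4, 5}
read q: {1, 2, 4, 5}
read q: {1, 2, 4, 5}
Reachable ∩ accepting = {} — empty.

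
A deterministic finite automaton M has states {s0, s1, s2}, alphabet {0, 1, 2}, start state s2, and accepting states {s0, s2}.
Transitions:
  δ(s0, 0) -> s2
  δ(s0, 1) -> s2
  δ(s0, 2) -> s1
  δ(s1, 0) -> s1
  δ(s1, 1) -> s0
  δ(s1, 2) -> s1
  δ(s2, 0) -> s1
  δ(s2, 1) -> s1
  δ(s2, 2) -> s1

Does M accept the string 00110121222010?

accepted

s2 --0--> s1
s1 --0--> s1
s1 --1--> s0
s0 --1--> s2
s2 --0--> s1
s1 --1--> s0
s0 --2--> s1
s1 --1--> s0
s0 --2--> s1
s1 --2--> s1
s1 --2--> s1
s1 --0--> s1
s1 --1--> s0
s0 --0--> s2
End in state s2, which is an accepting state.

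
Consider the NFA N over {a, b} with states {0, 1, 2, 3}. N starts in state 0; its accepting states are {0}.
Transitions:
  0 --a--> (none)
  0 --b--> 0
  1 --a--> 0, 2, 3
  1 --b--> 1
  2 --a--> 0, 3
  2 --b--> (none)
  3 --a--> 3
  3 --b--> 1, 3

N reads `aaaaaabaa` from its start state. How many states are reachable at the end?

Start: {0}
read a: {}
The reachable set is empty and stays empty for the remaining 8 symbols.
Final reachable set {} has 0 states.

0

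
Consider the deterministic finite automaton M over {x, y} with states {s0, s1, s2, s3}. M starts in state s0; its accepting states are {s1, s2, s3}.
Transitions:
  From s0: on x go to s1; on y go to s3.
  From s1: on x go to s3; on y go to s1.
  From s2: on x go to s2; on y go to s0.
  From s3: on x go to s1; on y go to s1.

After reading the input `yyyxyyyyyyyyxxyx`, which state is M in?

s3

s0 --y--> s3
s3 --y--> s1
s1 --y--> s1
s1 --x--> s3
s3 --y--> s1
s1 --y--> s1
s1 --y--> s1
s1 --y--> s1
s1 --y--> s1
s1 --y--> s1
s1 --y--> s1
s1 --y--> s1
s1 --x--> s3
s3 --x--> s1
s1 --y--> s1
s1 --x--> s3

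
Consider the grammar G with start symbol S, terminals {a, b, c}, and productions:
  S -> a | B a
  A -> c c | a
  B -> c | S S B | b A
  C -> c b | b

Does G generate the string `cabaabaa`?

S ⇒ Ba ⇒ SSBa ⇒ BaSBa ⇒ caSBa ⇒ caBaBa ⇒ cabAaBa ⇒ cabaaBa ⇒ cabaabAa ⇒ cabaabaa

yes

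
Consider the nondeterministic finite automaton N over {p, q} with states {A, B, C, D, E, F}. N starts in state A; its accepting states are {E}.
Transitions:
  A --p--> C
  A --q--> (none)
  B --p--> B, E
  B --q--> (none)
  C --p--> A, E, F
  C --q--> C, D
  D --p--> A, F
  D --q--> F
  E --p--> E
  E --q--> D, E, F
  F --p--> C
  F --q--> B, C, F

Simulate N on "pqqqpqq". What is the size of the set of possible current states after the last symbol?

Start: {A}
read p: {C}
read q: {C, D}
read q: {C, D, F}
read q: {B, C, D, F}
read p: {A, B, C, E, F}
read q: {B, C, D, E, F}
read q: {B, C, D, E, F}
Final reachable set {B, C, D, E, F} has 5 states.

5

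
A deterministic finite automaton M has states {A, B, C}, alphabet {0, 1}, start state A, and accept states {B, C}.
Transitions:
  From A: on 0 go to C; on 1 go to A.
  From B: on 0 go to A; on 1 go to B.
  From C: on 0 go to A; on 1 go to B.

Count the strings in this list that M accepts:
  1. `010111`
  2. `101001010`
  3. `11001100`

`010111`: rejected
`101001010`: accepted
`11001100`: rejected

1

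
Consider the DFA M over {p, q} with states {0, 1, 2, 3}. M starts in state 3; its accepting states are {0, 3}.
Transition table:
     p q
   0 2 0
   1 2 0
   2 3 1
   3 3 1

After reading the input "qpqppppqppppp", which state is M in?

3 --q--> 1
1 --p--> 2
2 --q--> 1
1 --p--> 2
2 --p--> 3
3 --p--> 3
3 --p--> 3
3 --q--> 1
1 --p--> 2
2 --p--> 3
3 --p--> 3
3 --p--> 3
3 --p--> 3

3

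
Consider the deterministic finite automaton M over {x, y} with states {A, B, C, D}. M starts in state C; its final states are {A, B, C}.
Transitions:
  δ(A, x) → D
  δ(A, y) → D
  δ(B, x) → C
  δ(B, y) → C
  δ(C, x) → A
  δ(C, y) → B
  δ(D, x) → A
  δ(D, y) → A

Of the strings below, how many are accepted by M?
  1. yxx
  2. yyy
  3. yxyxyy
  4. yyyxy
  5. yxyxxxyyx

5

yxx: accepted
yyy: accepted
yxyxyy: accepted
yyyxy: accepted
yxyxxxyyx: accepted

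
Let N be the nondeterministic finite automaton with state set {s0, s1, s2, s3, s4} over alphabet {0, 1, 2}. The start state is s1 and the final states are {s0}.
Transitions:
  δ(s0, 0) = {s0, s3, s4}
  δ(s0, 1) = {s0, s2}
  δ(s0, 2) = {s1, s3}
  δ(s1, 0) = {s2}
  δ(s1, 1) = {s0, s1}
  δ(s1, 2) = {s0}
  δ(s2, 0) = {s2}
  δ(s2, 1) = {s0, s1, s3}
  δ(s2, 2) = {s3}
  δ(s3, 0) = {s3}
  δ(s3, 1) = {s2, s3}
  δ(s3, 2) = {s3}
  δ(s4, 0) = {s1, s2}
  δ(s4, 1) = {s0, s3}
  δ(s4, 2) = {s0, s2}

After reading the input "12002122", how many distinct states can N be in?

Start: {s1}
read 1: {s0, s1}
read 2: {s0, s1, s3}
read 0: {s0, s2, s3, s4}
read 0: {s0, s1, s2, s3, s4}
read 2: {s0, s1, s2, s3}
read 1: {s0, s1, s2, s3}
read 2: {s0, s1, s3}
read 2: {s0, s1, s3}
Final reachable set {s0, s1, s3} has 3 states.

3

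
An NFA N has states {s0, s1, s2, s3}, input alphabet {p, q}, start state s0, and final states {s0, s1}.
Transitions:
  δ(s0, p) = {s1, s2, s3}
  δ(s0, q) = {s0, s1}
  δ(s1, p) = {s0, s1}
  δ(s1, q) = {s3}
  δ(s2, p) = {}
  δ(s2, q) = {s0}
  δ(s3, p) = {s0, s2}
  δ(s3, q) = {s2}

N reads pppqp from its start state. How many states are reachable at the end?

Start: {s0}
read p: {s1, s2, s3}
read p: {s0, s1, s2}
read p: {s0, s1, s2, s3}
read q: {s0, s1, s2, s3}
read p: {s0, s1, s2, s3}
Final reachable set {s0, s1, s2, s3} has 4 states.

4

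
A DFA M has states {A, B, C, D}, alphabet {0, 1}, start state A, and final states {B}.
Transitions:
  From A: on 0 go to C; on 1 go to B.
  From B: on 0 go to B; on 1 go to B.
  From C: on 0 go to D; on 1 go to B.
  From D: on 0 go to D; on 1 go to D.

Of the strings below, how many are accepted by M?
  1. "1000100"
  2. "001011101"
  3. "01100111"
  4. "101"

"1000100": accepted
"001011101": rejected
"01100111": accepted
"101": accepted

3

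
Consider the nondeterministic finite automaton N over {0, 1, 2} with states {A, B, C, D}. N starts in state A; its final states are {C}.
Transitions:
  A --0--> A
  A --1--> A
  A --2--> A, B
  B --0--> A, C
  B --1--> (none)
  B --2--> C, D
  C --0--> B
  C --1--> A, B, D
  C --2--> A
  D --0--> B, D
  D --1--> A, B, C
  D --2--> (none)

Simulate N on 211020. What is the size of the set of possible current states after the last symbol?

2

Start: {A}
read 2: {A, B}
read 1: {A}
read 1: {A}
read 0: {A}
read 2: {A, B}
read 0: {A, C}
Final reachable set {A, C} has 2 states.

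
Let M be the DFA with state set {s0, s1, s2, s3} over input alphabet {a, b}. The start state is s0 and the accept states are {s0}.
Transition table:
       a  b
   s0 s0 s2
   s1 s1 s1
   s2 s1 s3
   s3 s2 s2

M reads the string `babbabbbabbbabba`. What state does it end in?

s0 --b--> s2
s2 --a--> s1
s1 --b--> s1
s1 --b--> s1
s1 --a--> s1
s1 --b--> s1
s1 --b--> s1
s1 --b--> s1
s1 --a--> s1
s1 --b--> s1
s1 --b--> s1
s1 --b--> s1
s1 --a--> s1
s1 --b--> s1
s1 --b--> s1
s1 --a--> s1

s1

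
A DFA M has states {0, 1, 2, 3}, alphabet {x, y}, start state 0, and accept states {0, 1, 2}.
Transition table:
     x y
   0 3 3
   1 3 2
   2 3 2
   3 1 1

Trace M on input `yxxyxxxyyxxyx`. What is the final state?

3

0 --y--> 3
3 --x--> 1
1 --x--> 3
3 --y--> 1
1 --x--> 3
3 --x--> 1
1 --x--> 3
3 --y--> 1
1 --y--> 2
2 --x--> 3
3 --x--> 1
1 --y--> 2
2 --x--> 3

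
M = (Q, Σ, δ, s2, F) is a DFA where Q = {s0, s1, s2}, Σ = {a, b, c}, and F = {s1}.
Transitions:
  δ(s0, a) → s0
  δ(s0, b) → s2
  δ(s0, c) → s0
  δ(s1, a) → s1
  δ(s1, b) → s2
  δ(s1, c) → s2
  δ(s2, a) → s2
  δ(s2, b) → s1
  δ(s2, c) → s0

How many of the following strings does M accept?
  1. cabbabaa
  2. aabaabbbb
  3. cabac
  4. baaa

2

cabbabaa: rejected
aabaabbbb: accepted
cabac: rejected
baaa: accepted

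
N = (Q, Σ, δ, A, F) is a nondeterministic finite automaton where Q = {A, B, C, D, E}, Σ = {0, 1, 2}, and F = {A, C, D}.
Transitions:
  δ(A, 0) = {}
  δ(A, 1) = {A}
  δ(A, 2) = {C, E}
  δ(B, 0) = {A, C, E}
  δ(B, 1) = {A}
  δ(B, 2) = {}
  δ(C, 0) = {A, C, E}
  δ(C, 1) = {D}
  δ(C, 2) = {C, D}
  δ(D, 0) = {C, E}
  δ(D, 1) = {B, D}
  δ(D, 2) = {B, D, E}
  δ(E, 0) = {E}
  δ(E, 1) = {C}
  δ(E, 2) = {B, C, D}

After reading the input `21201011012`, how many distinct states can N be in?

Start: {A}
read 2: {C, E}
read 1: {C, D}
read 2: {B, C, D, E}
read 0: {A, C, E}
read 1: {A, C, D}
read 0: {A, C, E}
read 1: {A, C, D}
read 1: {A, B, D}
read 0: {A, C, E}
read 1: {A, C, D}
read 2: {B, C, D, E}
Final reachable set {B, C, D, E} has 4 states.

4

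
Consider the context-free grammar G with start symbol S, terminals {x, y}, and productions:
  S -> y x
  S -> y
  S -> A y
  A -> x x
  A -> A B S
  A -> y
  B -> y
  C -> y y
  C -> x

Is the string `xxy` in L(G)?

yes

S ⇒ Ay ⇒ xxy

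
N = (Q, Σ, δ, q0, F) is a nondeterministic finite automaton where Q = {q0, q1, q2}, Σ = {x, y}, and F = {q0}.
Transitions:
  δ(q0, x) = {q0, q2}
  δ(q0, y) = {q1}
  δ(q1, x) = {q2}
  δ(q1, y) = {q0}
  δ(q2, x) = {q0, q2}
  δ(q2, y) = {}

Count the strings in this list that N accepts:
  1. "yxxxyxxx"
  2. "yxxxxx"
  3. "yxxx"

"yxxxyxxx": accepted
"yxxxxx": accepted
"yxxx": accepted

3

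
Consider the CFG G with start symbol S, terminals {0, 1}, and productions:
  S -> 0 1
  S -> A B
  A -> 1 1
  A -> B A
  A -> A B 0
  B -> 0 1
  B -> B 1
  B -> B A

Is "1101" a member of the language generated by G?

S ⇒ AB ⇒ 11B ⇒ 1101

yes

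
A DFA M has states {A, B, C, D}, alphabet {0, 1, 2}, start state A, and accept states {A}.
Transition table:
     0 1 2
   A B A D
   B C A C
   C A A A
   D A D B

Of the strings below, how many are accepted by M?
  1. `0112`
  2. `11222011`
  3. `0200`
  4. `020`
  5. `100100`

`0112`: rejected
`11222011`: accepted
`0200`: rejected
`020`: accepted
`100100`: rejected

2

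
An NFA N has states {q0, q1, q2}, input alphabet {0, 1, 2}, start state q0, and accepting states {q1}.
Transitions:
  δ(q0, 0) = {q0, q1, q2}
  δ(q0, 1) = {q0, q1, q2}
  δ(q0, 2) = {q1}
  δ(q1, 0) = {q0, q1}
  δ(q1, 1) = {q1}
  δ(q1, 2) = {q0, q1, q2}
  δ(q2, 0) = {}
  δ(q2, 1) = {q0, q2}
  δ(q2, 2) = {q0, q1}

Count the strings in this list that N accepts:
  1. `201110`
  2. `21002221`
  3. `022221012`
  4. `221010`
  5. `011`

5

`201110`: accepted
`21002221`: accepted
`022221012`: accepted
`221010`: accepted
`011`: accepted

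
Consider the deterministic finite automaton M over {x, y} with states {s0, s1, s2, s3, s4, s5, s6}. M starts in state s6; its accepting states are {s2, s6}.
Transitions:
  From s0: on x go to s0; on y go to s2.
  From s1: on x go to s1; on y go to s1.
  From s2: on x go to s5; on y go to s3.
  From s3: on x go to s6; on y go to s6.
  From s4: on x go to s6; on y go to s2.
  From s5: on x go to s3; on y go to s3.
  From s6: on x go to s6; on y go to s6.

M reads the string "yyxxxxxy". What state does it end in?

s6

s6 --y--> s6
s6 --y--> s6
s6 --x--> s6
s6 --x--> s6
s6 --x--> s6
s6 --x--> s6
s6 --x--> s6
s6 --y--> s6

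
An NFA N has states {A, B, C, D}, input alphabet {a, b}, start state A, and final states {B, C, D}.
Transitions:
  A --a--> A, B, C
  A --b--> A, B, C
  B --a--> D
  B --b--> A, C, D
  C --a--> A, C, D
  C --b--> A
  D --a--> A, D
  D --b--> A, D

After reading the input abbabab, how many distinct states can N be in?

Start: {A}
read a: {A, B, C}
read b: {A, B, C, D}
read b: {A, B, C, D}
read a: {A, B, C, D}
read b: {A, B, C, D}
read a: {A, B, C, D}
read b: {A, B, C, D}
Final reachable set {A, B, C, D} has 4 states.

4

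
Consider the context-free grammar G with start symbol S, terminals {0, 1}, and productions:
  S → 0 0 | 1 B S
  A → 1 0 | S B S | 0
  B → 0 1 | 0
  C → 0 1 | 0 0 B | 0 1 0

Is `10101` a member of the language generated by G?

no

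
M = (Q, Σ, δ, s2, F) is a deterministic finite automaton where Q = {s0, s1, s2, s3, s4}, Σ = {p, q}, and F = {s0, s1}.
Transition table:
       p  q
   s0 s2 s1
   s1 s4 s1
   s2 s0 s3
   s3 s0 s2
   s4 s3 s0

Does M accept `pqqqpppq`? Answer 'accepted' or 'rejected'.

s2 --p--> s0
s0 --q--> s1
s1 --q--> s1
s1 --q--> s1
s1 --p--> s4
s4 --p--> s3
s3 --p--> s0
s0 --q--> s1
End in state s1, which is an accepting state.

accepted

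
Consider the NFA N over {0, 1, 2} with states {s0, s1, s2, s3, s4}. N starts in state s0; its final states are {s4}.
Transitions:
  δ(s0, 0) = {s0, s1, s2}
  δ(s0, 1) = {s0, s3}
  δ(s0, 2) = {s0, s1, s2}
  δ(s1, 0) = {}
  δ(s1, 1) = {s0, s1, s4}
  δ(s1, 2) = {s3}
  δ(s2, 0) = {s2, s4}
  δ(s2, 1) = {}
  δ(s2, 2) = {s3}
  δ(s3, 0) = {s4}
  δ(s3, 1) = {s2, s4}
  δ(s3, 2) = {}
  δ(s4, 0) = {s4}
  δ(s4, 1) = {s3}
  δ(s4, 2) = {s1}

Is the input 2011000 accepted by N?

Start: {s0}
read 2: {s0, s1, s2}
read 0: {s0, s1, s2, s4}
read 1: {s0, s1, s3, s4}
read 1: {s0, s1, s2, s3, s4}
read 0: {s0, s1, s2, s4}
read 0: {s0, s1, s2, s4}
read 0: {s0, s1, s2, s4}
Reachable ∩ accepting = {s4} — nonempty.

accepted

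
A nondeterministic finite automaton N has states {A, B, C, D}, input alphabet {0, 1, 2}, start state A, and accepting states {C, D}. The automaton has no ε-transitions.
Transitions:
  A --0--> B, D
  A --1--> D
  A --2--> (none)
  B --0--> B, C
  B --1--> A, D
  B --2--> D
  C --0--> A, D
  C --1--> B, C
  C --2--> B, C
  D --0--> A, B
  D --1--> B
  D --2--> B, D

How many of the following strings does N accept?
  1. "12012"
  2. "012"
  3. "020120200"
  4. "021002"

4

"12012": accepted
"012": accepted
"020120200": accepted
"021002": accepted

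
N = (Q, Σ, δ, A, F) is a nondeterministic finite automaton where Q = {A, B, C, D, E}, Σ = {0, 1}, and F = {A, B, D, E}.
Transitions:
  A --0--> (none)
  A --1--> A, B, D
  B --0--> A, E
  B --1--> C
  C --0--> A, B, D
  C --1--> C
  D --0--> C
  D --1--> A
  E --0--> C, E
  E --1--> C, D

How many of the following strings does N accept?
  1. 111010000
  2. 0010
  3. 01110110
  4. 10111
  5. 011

2

111010000: accepted
0010: rejected
01110110: rejected
10111: accepted
011: rejected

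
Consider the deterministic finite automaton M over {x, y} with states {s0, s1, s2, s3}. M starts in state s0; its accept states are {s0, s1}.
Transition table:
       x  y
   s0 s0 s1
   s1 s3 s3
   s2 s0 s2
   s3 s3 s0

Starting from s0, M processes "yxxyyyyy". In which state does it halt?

s0 --y--> s1
s1 --x--> s3
s3 --x--> s3
s3 --y--> s0
s0 --y--> s1
s1 --y--> s3
s3 --y--> s0
s0 --y--> s1

s1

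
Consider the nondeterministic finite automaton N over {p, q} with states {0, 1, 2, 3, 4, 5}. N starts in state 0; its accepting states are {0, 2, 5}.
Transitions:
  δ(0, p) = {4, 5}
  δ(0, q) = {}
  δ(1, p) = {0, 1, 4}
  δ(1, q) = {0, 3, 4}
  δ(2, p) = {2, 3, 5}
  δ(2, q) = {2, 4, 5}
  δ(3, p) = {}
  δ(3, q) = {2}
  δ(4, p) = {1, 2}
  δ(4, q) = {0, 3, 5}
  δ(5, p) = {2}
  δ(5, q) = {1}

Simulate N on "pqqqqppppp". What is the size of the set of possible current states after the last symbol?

6

Start: {0}
read p: {4, 5}
read q: {0, 1, 3, 5}
read q: {0, 1, 2, 3, 4}
read q: {0, 2, 3, 4, 5}
read q: {0, 1, 2, 3, 4, 5}
read p: {0, 1, 2, 3, 4, 5}
read p: {0, 1, 2, 3, 4, 5}
read p: {0, 1, 2, 3, 4, 5}
read p: {0, 1, 2, 3, 4, 5}
read p: {0, 1, 2, 3, 4, 5}
Final reachable set {0, 1, 2, 3, 4, 5} has 6 states.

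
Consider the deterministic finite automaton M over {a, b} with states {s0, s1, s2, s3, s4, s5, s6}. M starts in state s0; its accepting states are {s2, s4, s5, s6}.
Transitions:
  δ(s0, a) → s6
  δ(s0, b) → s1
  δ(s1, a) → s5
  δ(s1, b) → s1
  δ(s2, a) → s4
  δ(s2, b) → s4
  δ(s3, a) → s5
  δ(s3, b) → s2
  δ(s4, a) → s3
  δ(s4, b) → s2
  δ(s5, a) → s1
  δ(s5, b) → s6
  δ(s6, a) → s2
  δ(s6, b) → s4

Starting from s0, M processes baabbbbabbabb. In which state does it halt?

s0 --b--> s1
s1 --a--> s5
s5 --a--> s1
s1 --b--> s1
s1 --b--> s1
s1 --b--> s1
s1 --b--> s1
s1 --a--> s5
s5 --b--> s6
s6 --b--> s4
s4 --a--> s3
s3 --b--> s2
s2 --b--> s4

s4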